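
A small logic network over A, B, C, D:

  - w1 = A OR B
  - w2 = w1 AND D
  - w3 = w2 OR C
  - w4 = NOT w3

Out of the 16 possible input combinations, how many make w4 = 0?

11

w4 = NOT w3 must be 0, so w3 = 1.
Enumerating the 16 input combinations, 11 give w4 = 0 and 5 give w4 = 1.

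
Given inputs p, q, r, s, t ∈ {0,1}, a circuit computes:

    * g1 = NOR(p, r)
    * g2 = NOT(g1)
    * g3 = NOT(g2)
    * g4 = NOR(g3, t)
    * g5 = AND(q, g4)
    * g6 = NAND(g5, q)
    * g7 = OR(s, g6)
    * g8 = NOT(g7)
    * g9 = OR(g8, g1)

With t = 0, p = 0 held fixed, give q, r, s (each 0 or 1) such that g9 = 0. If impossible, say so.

Check with t = 0, p = 0 and q=0, r=1, s=1:
g1 = NOR(p, r) = NOR(0, 1) = 0
g2 = NOT(g1) = NOT 0 = 1
g3 = NOT(g2) = NOT 1 = 0
g4 = NOR(g3, t) = NOR(0, 0) = 1
g5 = AND(q, g4) = AND(0, 1) = 0
g6 = NAND(g5, q) = NAND(0, 0) = 1
g7 = OR(s, g6) = OR(1, 1) = 1
g8 = NOT(g7) = NOT 1 = 0
g9 = OR(g8, g1) = OR(0, 0) = 0
So g9 = 0.

q=0, r=1, s=1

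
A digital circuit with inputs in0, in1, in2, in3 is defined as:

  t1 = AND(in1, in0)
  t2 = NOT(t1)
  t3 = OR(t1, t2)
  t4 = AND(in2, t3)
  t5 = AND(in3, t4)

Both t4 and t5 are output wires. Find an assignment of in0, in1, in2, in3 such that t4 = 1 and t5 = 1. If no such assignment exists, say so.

in0=1, in1=0, in2=1, in3=1

Check with in0=1, in1=0, in2=1, in3=1:
t1 = AND(in1, in0) = AND(0, 1) = 0
t2 = NOT(t1) = NOT 0 = 1
t3 = OR(t1, t2) = OR(0, 1) = 1
t4 = AND(in2, t3) = AND(1, 1) = 1
t5 = AND(in3, t4) = AND(1, 1) = 1
So t4 = 1 and t5 = 1.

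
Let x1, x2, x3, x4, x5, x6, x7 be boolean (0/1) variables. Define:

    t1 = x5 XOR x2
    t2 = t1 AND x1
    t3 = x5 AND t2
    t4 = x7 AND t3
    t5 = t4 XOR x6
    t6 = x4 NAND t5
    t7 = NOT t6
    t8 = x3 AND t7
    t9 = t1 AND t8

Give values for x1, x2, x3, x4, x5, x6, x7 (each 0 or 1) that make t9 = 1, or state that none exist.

x1=1 x2=1 x3=1 x4=1 x5=0 x6=1 x7=0

t9 = t1 AND t8 must be 1, so both t1 = 1 and t8 = 1.
Check with x1=1 x2=1 x3=1 x4=1 x5=0 x6=1 x7=0:
t1 = x5 XOR x2 = 0 XOR 1 = 1
t2 = t1 AND x1 = 1 AND 1 = 1
t3 = x5 AND t2 = 0 AND 1 = 0
t4 = x7 AND t3 = 0 AND 0 = 0
t5 = t4 XOR x6 = 0 XOR 1 = 1
t6 = x4 NAND t5 = 1 NAND 1 = 0
t7 = NOT t6 = NOT 0 = 1
t8 = x3 AND t7 = 1 AND 1 = 1
t9 = t1 AND t8 = 1 AND 1 = 1
So t9 = 1 as required.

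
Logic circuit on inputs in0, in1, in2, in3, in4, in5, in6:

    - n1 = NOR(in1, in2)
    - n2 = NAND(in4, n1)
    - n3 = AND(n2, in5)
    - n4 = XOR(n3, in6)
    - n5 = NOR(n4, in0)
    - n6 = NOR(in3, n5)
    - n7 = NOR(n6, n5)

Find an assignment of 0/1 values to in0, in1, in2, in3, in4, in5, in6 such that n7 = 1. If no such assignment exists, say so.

Check with in0=1, in1=0, in2=1, in3=1, in4=1, in5=1, in6=0:
n1 = NOR(in1, in2) = NOR(0, 1) = 0
n2 = NAND(in4, n1) = NAND(1, 0) = 1
n3 = AND(n2, in5) = AND(1, 1) = 1
n4 = XOR(n3, in6) = XOR(1, 0) = 1
n5 = NOR(n4, in0) = NOR(1, 1) = 0
n6 = NOR(in3, n5) = NOR(1, 0) = 0
n7 = NOR(n6, n5) = NOR(0, 0) = 1
So n7 = 1 as required.

in0=1, in1=0, in2=1, in3=1, in4=1, in5=1, in6=0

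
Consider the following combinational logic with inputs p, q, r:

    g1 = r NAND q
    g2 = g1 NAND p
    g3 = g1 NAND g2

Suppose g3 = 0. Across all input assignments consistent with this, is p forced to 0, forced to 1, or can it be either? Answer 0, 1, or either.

0

g3 = g1 NAND g2 must be 0, so both g1 = 1 and g2 = 1.
g1 = r NAND q must be 1, so at least one of r, q is 0.
Every assignment with g3 = 0 has p = 0; there are 3 such assignment(s).
  p=0, q=0, r=0
  p=0, q=0, r=1
  p=0, q=1, r=0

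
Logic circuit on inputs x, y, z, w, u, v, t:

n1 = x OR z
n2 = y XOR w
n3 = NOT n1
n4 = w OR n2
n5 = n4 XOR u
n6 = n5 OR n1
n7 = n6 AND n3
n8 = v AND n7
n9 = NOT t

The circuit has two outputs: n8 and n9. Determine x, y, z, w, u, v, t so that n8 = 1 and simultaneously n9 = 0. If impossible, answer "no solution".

Check with x=0, y=0, z=0, w=0, u=1, v=1, t=1:
n1 = x OR z = 0 OR 0 = 0
n2 = y XOR w = 0 XOR 0 = 0
n3 = NOT n1 = NOT 0 = 1
n4 = w OR n2 = 0 OR 0 = 0
n5 = n4 XOR u = 0 XOR 1 = 1
n6 = n5 OR n1 = 1 OR 0 = 1
n7 = n6 AND n3 = 1 AND 1 = 1
n8 = v AND n7 = 1 AND 1 = 1
n9 = NOT t = NOT 1 = 0
So n8 = 1 and n9 = 0.

x=0, y=0, z=0, w=0, u=1, v=1, t=1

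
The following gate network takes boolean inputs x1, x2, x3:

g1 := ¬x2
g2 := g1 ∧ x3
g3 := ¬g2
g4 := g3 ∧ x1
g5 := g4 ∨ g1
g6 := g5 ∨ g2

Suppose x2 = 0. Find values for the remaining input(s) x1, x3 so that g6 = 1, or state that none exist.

Check with x2 = 0 and x1=1, x3=0:
g1 = ¬x2 = ¬0 = 1
g2 = g1 ∧ x3 = 1 ∧ 0 = 0
g3 = ¬g2 = ¬0 = 1
g4 = g3 ∧ x1 = 1 ∧ 1 = 1
g5 = g4 ∨ g1 = 1 ∨ 1 = 1
g6 = g5 ∨ g2 = 1 ∨ 0 = 1
So g6 = 1.

x1=1, x3=0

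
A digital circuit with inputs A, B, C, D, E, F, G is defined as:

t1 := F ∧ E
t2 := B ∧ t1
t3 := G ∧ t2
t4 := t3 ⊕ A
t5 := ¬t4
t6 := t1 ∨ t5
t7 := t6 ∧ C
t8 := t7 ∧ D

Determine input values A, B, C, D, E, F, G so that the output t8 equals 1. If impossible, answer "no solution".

A=0, B=1, C=1, D=1, E=1, F=0, G=0

Check with A=0, B=1, C=1, D=1, E=1, F=0, G=0:
t1 = F ∧ E = 0 ∧ 1 = 0
t2 = B ∧ t1 = 1 ∧ 0 = 0
t3 = G ∧ t2 = 0 ∧ 0 = 0
t4 = t3 ⊕ A = 0 ⊕ 0 = 0
t5 = ¬t4 = ¬0 = 1
t6 = t1 ∨ t5 = 0 ∨ 1 = 1
t7 = t6 ∧ C = 1 ∧ 1 = 1
t8 = t7 ∧ D = 1 ∧ 1 = 1
So t8 = 1 as required.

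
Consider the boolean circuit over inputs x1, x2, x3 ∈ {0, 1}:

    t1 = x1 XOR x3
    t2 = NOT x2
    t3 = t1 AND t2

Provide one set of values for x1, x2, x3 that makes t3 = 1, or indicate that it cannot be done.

x1=1 x2=0 x3=0

Check with x1=1 x2=0 x3=0:
t1 = x1 XOR x3 = 1 XOR 0 = 1
t2 = NOT x2 = NOT 0 = 1
t3 = t1 AND t2 = 1 AND 1 = 1
So t3 = 1 as required.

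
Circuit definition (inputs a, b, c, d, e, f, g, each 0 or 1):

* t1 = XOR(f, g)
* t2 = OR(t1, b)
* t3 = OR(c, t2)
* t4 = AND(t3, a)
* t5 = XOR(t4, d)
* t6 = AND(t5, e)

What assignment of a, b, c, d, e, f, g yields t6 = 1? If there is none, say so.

Check with a=1, b=0, c=0, d=0, e=1, f=1, g=0:
t1 = XOR(f, g) = XOR(1, 0) = 1
t2 = OR(t1, b) = OR(1, 0) = 1
t3 = OR(c, t2) = OR(0, 1) = 1
t4 = AND(t3, a) = AND(1, 1) = 1
t5 = XOR(t4, d) = XOR(1, 0) = 1
t6 = AND(t5, e) = AND(1, 1) = 1
So t6 = 1 as required.

a=1, b=0, c=0, d=0, e=1, f=1, g=0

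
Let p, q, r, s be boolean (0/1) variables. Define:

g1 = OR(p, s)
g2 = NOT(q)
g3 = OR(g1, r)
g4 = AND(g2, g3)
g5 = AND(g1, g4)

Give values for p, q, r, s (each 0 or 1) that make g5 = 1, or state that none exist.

p=0, q=0, r=0, s=1

g5 = AND(g1, g4) must be 1, so both g1 = 1 and g4 = 1.
g1 = OR(p, s) must be 1, so at least one of p, s is 1.
g4 = AND(g2, g3) must be 1, so both g2 = 1 and g3 = 1.
Check with p=0, q=0, r=0, s=1:
g1 = OR(p, s) = OR(0, 1) = 1
g2 = NOT(q) = NOT 0 = 1
g3 = OR(g1, r) = OR(1, 0) = 1
g4 = AND(g2, g3) = AND(1, 1) = 1
g5 = AND(g1, g4) = AND(1, 1) = 1
So g5 = 1 as required.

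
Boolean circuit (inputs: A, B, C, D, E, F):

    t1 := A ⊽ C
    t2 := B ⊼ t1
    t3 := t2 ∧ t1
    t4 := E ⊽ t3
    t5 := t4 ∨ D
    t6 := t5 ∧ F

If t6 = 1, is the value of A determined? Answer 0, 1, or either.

either

Both values of A occur among assignments with t6 = 1:
  A=0: A=0, B=0, C=0, D=1, E=0, F=1
  A=1: A=1, B=0, C=0, D=0, E=0, F=1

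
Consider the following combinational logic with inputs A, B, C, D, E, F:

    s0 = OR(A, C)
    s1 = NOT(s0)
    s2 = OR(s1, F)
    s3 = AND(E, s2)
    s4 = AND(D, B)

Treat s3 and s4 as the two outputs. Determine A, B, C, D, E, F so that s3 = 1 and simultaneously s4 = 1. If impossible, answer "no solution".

Check with A=0 B=1 C=0 D=1 E=1 F=1:
s0 = OR(A, C) = OR(0, 0) = 0
s1 = NOT(s0) = NOT 0 = 1
s2 = OR(s1, F) = OR(1, 1) = 1
s3 = AND(E, s2) = AND(1, 1) = 1
s4 = AND(D, B) = AND(1, 1) = 1
So s3 = 1 and s4 = 1.

A=0 B=1 C=0 D=1 E=1 F=1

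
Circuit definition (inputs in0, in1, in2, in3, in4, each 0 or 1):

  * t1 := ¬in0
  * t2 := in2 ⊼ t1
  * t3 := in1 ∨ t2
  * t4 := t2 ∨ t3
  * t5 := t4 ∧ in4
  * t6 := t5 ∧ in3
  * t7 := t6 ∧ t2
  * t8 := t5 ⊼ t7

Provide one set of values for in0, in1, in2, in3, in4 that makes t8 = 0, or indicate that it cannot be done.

t8 = t5 ⊼ t7 must be 0, so both t5 = 1 and t7 = 1.
t5 = t4 ∧ in4 must be 1, so both t4 = 1 and in4 = 1.
t7 = t6 ∧ t2 must be 1, so both t6 = 1 and t2 = 1.
Check with in0=0 in1=1 in2=0 in3=1 in4=1:
t1 = ¬in0 = ¬0 = 1
t2 = in2 ⊼ t1 = 0 ⊼ 1 = 1
t3 = in1 ∨ t2 = 1 ∨ 1 = 1
t4 = t2 ∨ t3 = 1 ∨ 1 = 1
t5 = t4 ∧ in4 = 1 ∧ 1 = 1
t6 = t5 ∧ in3 = 1 ∧ 1 = 1
t7 = t6 ∧ t2 = 1 ∧ 1 = 1
t8 = t5 ⊼ t7 = 1 ⊼ 1 = 0
So t8 = 0 as required.

in0=0 in1=1 in2=0 in3=1 in4=1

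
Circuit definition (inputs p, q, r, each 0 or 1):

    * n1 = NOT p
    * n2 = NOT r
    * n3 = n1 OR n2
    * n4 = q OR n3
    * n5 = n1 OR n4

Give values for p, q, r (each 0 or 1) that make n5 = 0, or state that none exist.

n5 = n1 OR n4 must be 0, so both n1 = 0 and n4 = 0.
n1 = NOT p must be 0, so p = 1.
Check with p=1 q=0 r=1:
n1 = NOT p = NOT 1 = 0
n2 = NOT r = NOT 1 = 0
n3 = n1 OR n2 = 0 OR 0 = 0
n4 = q OR n3 = 0 OR 0 = 0
n5 = n1 OR n4 = 0 OR 0 = 0
So n5 = 0 as required.

p=1 q=0 r=1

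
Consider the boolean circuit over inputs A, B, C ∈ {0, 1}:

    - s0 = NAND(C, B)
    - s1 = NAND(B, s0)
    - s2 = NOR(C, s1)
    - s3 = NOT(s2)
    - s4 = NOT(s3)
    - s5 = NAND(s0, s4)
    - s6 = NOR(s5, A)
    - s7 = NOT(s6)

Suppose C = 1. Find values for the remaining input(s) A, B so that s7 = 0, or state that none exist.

With C = 1 fixed, none of the 4 settings of A, B give s7 = 0.
For example, with A=0, B=1:
s0 = NAND(C, B) = NAND(1, 1) = 0
s1 = NAND(B, s0) = NAND(1, 0) = 1
s2 = NOR(C, s1) = NOR(1, 1) = 0
s3 = NOT(s2) = NOT 0 = 1
s4 = NOT(s3) = NOT 1 = 0
s5 = NAND(s0, s4) = NAND(0, 0) = 1
s6 = NOR(s5, A) = NOR(1, 0) = 0
s7 = NOT(s6) = NOT 0 = 1
giving s7 = 1 ≠ 0.

no solution exists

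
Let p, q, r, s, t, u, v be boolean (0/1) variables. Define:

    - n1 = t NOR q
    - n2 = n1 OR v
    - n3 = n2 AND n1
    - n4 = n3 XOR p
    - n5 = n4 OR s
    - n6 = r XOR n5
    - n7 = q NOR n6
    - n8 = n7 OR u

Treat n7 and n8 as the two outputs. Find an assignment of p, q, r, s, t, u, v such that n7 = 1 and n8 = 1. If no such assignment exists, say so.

Check with p=1, q=0, r=1, s=0, t=1, u=0, v=0:
n1 = t NOR q = 1 NOR 0 = 0
n2 = n1 OR v = 0 OR 0 = 0
n3 = n2 AND n1 = 0 AND 0 = 0
n4 = n3 XOR p = 0 XOR 1 = 1
n5 = n4 OR s = 1 OR 0 = 1
n6 = r XOR n5 = 1 XOR 1 = 0
n7 = q NOR n6 = 0 NOR 0 = 1
n8 = n7 OR u = 1 OR 0 = 1
So n7 = 1 and n8 = 1.

p=1, q=0, r=1, s=0, t=1, u=0, v=0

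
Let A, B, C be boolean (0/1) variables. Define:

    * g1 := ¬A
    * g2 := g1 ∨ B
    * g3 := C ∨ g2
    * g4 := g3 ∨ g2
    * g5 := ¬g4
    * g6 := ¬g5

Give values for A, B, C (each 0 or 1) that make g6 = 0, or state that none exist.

A=1, B=0, C=0

g6 = ¬g5 must be 0, so g5 = 1.
g5 = ¬g4 must be 1, so g4 = 0.
Check with A=1, B=0, C=0:
g1 = ¬A = ¬1 = 0
g2 = g1 ∨ B = 0 ∨ 0 = 0
g3 = C ∨ g2 = 0 ∨ 0 = 0
g4 = g3 ∨ g2 = 0 ∨ 0 = 0
g5 = ¬g4 = ¬0 = 1
g6 = ¬g5 = ¬1 = 0
So g6 = 0 as required.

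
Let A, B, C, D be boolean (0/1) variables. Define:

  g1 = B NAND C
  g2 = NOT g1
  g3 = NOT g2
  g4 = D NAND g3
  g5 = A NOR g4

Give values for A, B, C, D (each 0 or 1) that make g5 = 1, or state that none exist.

A=0, B=0, C=1, D=1

Check with A=0, B=0, C=1, D=1:
g1 = B NAND C = 0 NAND 1 = 1
g2 = NOT g1 = NOT 1 = 0
g3 = NOT g2 = NOT 0 = 1
g4 = D NAND g3 = 1 NAND 1 = 0
g5 = A NOR g4 = 0 NOR 0 = 1
So g5 = 1 as required.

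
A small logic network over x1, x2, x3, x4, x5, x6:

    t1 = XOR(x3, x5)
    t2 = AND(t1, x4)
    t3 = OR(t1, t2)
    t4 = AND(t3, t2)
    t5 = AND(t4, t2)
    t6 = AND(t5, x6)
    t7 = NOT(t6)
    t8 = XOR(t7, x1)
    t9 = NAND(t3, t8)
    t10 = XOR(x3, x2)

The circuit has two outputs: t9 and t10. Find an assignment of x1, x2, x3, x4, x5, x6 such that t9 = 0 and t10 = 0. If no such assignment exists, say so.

Check with x1=0, x2=1, x3=1, x4=0, x5=0, x6=1:
t1 = XOR(x3, x5) = XOR(1, 0) = 1
t2 = AND(t1, x4) = AND(1, 0) = 0
t3 = OR(t1, t2) = OR(1, 0) = 1
t4 = AND(t3, t2) = AND(1, 0) = 0
t5 = AND(t4, t2) = AND(0, 0) = 0
t6 = AND(t5, x6) = AND(0, 1) = 0
t7 = NOT(t6) = NOT 0 = 1
t8 = XOR(t7, x1) = XOR(1, 0) = 1
t9 = NAND(t3, t8) = NAND(1, 1) = 0
t10 = XOR(x3, x2) = XOR(1, 1) = 0
So t9 = 0 and t10 = 0.

x1=0, x2=1, x3=1, x4=0, x5=0, x6=1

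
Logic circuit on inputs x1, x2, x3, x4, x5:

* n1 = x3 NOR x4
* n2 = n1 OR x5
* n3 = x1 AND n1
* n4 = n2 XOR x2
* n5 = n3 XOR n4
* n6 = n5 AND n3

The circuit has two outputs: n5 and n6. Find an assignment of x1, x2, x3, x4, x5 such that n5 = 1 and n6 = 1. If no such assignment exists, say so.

Check with x1=1 x2=1 x3=0 x4=0 x5=1:
n1 = x3 NOR x4 = 0 NOR 0 = 1
n2 = n1 OR x5 = 1 OR 1 = 1
n3 = x1 AND n1 = 1 AND 1 = 1
n4 = n2 XOR x2 = 1 XOR 1 = 0
n5 = n3 XOR n4 = 1 XOR 0 = 1
n6 = n5 AND n3 = 1 AND 1 = 1
So n5 = 1 and n6 = 1.

x1=1 x2=1 x3=0 x4=0 x5=1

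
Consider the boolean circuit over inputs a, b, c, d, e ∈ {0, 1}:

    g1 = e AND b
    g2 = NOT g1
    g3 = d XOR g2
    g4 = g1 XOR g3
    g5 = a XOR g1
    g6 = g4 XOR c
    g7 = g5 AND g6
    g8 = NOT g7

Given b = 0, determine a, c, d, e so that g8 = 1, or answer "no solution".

a=1, c=1, d=0, e=1

Check with b = 0 and a=1, c=1, d=0, e=1:
g1 = e AND b = 1 AND 0 = 0
g2 = NOT g1 = NOT 0 = 1
g3 = d XOR g2 = 0 XOR 1 = 1
g4 = g1 XOR g3 = 0 XOR 1 = 1
g5 = a XOR g1 = 1 XOR 0 = 1
g6 = g4 XOR c = 1 XOR 1 = 0
g7 = g5 AND g6 = 1 AND 0 = 0
g8 = NOT g7 = NOT 0 = 1
So g8 = 1.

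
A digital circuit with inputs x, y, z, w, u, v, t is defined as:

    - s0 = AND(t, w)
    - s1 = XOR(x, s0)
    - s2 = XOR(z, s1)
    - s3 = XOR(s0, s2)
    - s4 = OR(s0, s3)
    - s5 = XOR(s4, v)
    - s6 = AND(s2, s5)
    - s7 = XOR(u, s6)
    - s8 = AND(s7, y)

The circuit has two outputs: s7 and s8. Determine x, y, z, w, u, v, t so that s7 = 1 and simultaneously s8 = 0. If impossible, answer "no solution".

x=0, y=0, z=1, w=0, u=1, v=1, t=0

Check with x=0, y=0, z=1, w=0, u=1, v=1, t=0:
s0 = AND(t, w) = AND(0, 0) = 0
s1 = XOR(x, s0) = XOR(0, 0) = 0
s2 = XOR(z, s1) = XOR(1, 0) = 1
s3 = XOR(s0, s2) = XOR(0, 1) = 1
s4 = OR(s0, s3) = OR(0, 1) = 1
s5 = XOR(s4, v) = XOR(1, 1) = 0
s6 = AND(s2, s5) = AND(1, 0) = 0
s7 = XOR(u, s6) = XOR(1, 0) = 1
s8 = AND(s7, y) = AND(1, 0) = 0
So s7 = 1 and s8 = 0.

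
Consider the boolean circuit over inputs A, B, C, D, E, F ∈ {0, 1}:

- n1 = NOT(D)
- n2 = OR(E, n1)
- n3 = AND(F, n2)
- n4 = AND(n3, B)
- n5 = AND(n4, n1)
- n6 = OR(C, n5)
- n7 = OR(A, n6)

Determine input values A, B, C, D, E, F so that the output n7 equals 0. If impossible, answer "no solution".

n7 = OR(A, n6) must be 0, so both A = 0 and n6 = 0.
n6 = OR(C, n5) must be 0, so both C = 0 and n5 = 0.
n5 = AND(n4, n1) must be 0, so at least one of n4, n1 is 0.
Check with A=0 B=1 C=0 D=1 E=0 F=0:
n1 = NOT(D) = NOT 1 = 0
n2 = OR(E, n1) = OR(0, 0) = 0
n3 = AND(F, n2) = AND(0, 0) = 0
n4 = AND(n3, B) = AND(0, 1) = 0
n5 = AND(n4, n1) = AND(0, 0) = 0
n6 = OR(C, n5) = OR(0, 0) = 0
n7 = OR(A, n6) = OR(0, 0) = 0
So n7 = 0 as required.

A=0 B=1 C=0 D=1 E=0 F=0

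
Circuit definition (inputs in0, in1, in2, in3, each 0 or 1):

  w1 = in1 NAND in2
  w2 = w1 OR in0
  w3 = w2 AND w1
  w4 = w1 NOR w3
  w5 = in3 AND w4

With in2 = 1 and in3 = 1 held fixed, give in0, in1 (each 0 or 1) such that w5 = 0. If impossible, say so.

in0=0, in1=0

w5 = in3 AND w4 must be 0, so at least one of in3, w4 is 0.
Check with in2 = 1 and in3 = 1 and in0=0, in1=0:
w1 = in1 NAND in2 = 0 NAND 1 = 1
w2 = w1 OR in0 = 1 OR 0 = 1
w3 = w2 AND w1 = 1 AND 1 = 1
w4 = w1 NOR w3 = 1 NOR 1 = 0
w5 = in3 AND w4 = 1 AND 0 = 0
So w5 = 0.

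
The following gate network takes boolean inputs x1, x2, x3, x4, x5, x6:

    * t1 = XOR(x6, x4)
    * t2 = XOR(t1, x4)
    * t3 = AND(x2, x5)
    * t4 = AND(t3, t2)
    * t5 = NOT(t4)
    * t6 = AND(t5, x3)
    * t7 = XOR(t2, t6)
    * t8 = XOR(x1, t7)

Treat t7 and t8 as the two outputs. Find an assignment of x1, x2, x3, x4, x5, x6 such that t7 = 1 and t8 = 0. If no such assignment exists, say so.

x1=1, x2=0, x3=1, x4=0, x5=1, x6=0

Check with x1=1, x2=0, x3=1, x4=0, x5=1, x6=0:
t1 = XOR(x6, x4) = XOR(0, 0) = 0
t2 = XOR(t1, x4) = XOR(0, 0) = 0
t3 = AND(x2, x5) = AND(0, 1) = 0
t4 = AND(t3, t2) = AND(0, 0) = 0
t5 = NOT(t4) = NOT 0 = 1
t6 = AND(t5, x3) = AND(1, 1) = 1
t7 = XOR(t2, t6) = XOR(0, 1) = 1
t8 = XOR(x1, t7) = XOR(1, 1) = 0
So t7 = 1 and t8 = 0.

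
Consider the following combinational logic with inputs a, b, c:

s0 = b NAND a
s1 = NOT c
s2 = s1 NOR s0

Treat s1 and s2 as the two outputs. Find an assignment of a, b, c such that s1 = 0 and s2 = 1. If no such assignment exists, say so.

a=1, b=1, c=1

Check with a=1, b=1, c=1:
s0 = b NAND a = 1 NAND 1 = 0
s1 = NOT c = NOT 1 = 0
s2 = s1 NOR s0 = 0 NOR 0 = 1
So s1 = 0 and s2 = 1.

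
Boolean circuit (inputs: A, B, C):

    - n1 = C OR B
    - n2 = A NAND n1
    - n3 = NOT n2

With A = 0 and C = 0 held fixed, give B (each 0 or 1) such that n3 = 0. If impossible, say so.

B=0

n3 = NOT n2 must be 0, so n2 = 1.
Check with A = 0 and C = 0 and B=0:
n1 = C OR B = 0 OR 0 = 0
n2 = A NAND n1 = 0 NAND 0 = 1
n3 = NOT n2 = NOT 1 = 0
So n3 = 0.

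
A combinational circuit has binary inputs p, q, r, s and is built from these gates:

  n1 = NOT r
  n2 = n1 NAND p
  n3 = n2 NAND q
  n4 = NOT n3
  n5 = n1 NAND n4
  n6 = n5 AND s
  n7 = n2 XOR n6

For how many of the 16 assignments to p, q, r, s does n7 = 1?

9

n7 = n2 XOR n6 must be 1, so n2 and n6 differ.
Enumerating the 16 input combinations, 9 give n7 = 1 and 7 give n7 = 0.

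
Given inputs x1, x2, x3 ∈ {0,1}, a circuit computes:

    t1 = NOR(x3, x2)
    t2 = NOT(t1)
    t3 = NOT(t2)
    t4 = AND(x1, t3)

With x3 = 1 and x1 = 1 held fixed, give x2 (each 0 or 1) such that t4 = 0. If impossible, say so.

t4 = AND(x1, t3) must be 0, so at least one of x1, t3 is 0.
Check with x3 = 1 and x1 = 1 and x2=0:
t1 = NOR(x3, x2) = NOR(1, 0) = 0
t2 = NOT(t1) = NOT 0 = 1
t3 = NOT(t2) = NOT 1 = 0
t4 = AND(x1, t3) = AND(1, 0) = 0
So t4 = 0.

x2=0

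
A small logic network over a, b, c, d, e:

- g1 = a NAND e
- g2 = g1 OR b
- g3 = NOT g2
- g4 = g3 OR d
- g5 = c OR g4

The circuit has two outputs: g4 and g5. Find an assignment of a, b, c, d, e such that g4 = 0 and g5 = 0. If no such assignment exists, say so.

Check with a=1 b=1 c=0 d=0 e=1:
g1 = a NAND e = 1 NAND 1 = 0
g2 = g1 OR b = 0 OR 1 = 1
g3 = NOT g2 = NOT 1 = 0
g4 = g3 OR d = 0 OR 0 = 0
g5 = c OR g4 = 0 OR 0 = 0
So g4 = 0 and g5 = 0.

a=1 b=1 c=0 d=0 e=1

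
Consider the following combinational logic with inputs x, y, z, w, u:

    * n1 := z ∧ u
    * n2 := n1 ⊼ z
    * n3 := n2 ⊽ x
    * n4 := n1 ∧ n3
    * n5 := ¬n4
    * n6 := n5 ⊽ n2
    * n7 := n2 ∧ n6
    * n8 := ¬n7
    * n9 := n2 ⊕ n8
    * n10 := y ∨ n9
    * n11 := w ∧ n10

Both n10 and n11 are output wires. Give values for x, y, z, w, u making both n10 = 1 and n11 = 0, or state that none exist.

Check with x=1, y=0, z=1, w=0, u=1:
n1 = z ∧ u = 1 ∧ 1 = 1
n2 = n1 ⊼ z = 1 ⊼ 1 = 0
n3 = n2 ⊽ x = 0 ⊽ 1 = 0
n4 = n1 ∧ n3 = 1 ∧ 0 = 0
n5 = ¬n4 = ¬0 = 1
n6 = n5 ⊽ n2 = 1 ⊽ 0 = 0
n7 = n2 ∧ n6 = 0 ∧ 0 = 0
n8 = ¬n7 = ¬0 = 1
n9 = n2 ⊕ n8 = 0 ⊕ 1 = 1
n10 = y ∨ n9 = 0 ∨ 1 = 1
n11 = w ∧ n10 = 0 ∧ 1 = 0
So n10 = 1 and n11 = 0.

x=1, y=0, z=1, w=0, u=1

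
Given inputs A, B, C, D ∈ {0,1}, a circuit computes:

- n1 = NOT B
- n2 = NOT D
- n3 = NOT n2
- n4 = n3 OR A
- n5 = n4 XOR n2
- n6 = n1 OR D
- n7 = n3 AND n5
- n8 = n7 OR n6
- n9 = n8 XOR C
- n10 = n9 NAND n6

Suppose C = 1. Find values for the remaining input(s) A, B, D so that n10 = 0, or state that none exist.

With C = 1 fixed, none of the 8 settings of A, B, D give n10 = 0.
For example, with A=1, B=1, D=0:
n1 = NOT B = NOT 1 = 0
n2 = NOT D = NOT 0 = 1
n3 = NOT n2 = NOT 1 = 0
n4 = n3 OR A = 0 OR 1 = 1
n5 = n4 XOR n2 = 1 XOR 1 = 0
n6 = n1 OR D = 0 OR 0 = 0
n7 = n3 AND n5 = 0 AND 0 = 0
n8 = n7 OR n6 = 0 OR 0 = 0
n9 = n8 XOR C = 0 XOR 1 = 1
n10 = n9 NAND n6 = 1 NAND 0 = 1
giving n10 = 1 ≠ 0.

no solution exists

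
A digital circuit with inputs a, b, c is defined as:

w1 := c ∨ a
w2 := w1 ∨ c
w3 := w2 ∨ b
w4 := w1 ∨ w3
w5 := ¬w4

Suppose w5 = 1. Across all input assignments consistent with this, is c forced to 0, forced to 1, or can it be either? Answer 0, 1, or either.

0

w5 = ¬w4 must be 1, so w4 = 0.
w4 = w1 ∨ w3 must be 0, so both w1 = 0 and w3 = 0.
w1 = c ∨ a must be 0, so both c = 0 and a = 0.
Every assignment with w5 = 1 has c = 0; there are 1 such assignment(s).
  a=0, b=0, c=0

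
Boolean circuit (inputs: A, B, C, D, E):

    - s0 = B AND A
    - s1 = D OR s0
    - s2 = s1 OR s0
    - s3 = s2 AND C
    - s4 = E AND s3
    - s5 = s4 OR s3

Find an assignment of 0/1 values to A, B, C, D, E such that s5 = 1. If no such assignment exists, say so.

s5 = s4 OR s3 must be 1, so at least one of s4, s3 is 1.
Check with A=1 B=0 C=1 D=1 E=0:
s0 = B AND A = 0 AND 1 = 0
s1 = D OR s0 = 1 OR 0 = 1
s2 = s1 OR s0 = 1 OR 0 = 1
s3 = s2 AND C = 1 AND 1 = 1
s4 = E AND s3 = 0 AND 1 = 0
s5 = s4 OR s3 = 0 OR 1 = 1
So s5 = 1 as required.

A=1 B=0 C=1 D=1 E=0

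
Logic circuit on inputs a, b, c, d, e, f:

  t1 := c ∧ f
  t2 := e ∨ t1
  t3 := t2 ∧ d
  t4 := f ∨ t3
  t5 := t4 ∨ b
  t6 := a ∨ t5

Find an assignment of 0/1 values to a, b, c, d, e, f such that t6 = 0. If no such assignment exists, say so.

a=0, b=0, c=1, d=0, e=1, f=0

Check with a=0, b=0, c=1, d=0, e=1, f=0:
t1 = c ∧ f = 1 ∧ 0 = 0
t2 = e ∨ t1 = 1 ∨ 0 = 1
t3 = t2 ∧ d = 1 ∧ 0 = 0
t4 = f ∨ t3 = 0 ∨ 0 = 0
t5 = t4 ∨ b = 0 ∨ 0 = 0
t6 = a ∨ t5 = 0 ∨ 0 = 0
So t6 = 0 as required.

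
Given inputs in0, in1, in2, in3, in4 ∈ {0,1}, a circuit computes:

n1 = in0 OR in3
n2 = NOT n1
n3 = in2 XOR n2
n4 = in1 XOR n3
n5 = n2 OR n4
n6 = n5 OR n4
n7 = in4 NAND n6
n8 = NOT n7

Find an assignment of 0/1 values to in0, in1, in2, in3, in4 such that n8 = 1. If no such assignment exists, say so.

n8 = NOT n7 must be 1, so n7 = 0.
Check with in0=0, in1=1, in2=1, in3=0, in4=1:
n1 = in0 OR in3 = 0 OR 0 = 0
n2 = NOT n1 = NOT 0 = 1
n3 = in2 XOR n2 = 1 XOR 1 = 0
n4 = in1 XOR n3 = 1 XOR 0 = 1
n5 = n2 OR n4 = 1 OR 1 = 1
n6 = n5 OR n4 = 1 OR 1 = 1
n7 = in4 NAND n6 = 1 NAND 1 = 0
n8 = NOT n7 = NOT 0 = 1
So n8 = 1 as required.

in0=0, in1=1, in2=1, in3=0, in4=1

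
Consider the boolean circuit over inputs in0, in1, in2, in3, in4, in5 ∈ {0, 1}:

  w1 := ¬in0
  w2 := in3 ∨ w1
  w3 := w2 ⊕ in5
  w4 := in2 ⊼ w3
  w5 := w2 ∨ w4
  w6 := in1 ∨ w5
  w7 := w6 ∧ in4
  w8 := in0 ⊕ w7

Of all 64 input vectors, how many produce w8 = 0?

w8 = in0 ⊕ w7 must be 0, so in0 and w7 are equal.
Enumerating the 64 input combinations, 31 give w8 = 0 and 33 give w8 = 1.

31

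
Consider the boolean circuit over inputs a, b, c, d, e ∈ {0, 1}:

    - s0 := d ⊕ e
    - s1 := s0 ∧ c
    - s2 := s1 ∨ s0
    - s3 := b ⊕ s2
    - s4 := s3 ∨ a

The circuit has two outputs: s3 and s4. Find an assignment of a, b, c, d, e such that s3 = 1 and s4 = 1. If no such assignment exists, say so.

a=1, b=1, c=0, d=1, e=1

Check with a=1, b=1, c=0, d=1, e=1:
s0 = d ⊕ e = 1 ⊕ 1 = 0
s1 = s0 ∧ c = 0 ∧ 0 = 0
s2 = s1 ∨ s0 = 0 ∨ 0 = 0
s3 = b ⊕ s2 = 1 ⊕ 0 = 1
s4 = s3 ∨ a = 1 ∨ 1 = 1
So s3 = 1 and s4 = 1.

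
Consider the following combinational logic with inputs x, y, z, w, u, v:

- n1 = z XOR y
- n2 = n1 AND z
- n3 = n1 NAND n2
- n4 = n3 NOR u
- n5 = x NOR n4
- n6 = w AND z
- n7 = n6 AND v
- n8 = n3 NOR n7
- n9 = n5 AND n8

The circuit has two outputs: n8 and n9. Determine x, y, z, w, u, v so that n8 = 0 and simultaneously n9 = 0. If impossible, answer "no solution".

x=1, y=1, z=0, w=0, u=1, v=0

Check with x=1, y=1, z=0, w=0, u=1, v=0:
n1 = z XOR y = 0 XOR 1 = 1
n2 = n1 AND z = 1 AND 0 = 0
n3 = n1 NAND n2 = 1 NAND 0 = 1
n4 = n3 NOR u = 1 NOR 1 = 0
n5 = x NOR n4 = 1 NOR 0 = 0
n6 = w AND z = 0 AND 0 = 0
n7 = n6 AND v = 0 AND 0 = 0
n8 = n3 NOR n7 = 1 NOR 0 = 0
n9 = n5 AND n8 = 0 AND 0 = 0
So n8 = 0 and n9 = 0.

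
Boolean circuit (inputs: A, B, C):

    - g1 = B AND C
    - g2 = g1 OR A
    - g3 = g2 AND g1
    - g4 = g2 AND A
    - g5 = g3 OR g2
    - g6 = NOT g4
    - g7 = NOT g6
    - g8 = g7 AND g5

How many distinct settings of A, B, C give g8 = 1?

g8 = g7 AND g5 must be 1, so both g7 = 1 and g5 = 1.
Satisfying assignments:
  A=1, B=0, C=0
  A=1, B=0, C=1
  A=1, B=1, C=0
  A=1, B=1, C=1

4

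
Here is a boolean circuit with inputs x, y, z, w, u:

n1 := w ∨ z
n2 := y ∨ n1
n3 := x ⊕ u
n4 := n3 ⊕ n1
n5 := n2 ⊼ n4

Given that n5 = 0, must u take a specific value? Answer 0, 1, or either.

Both values of u occur among assignments with n5 = 0:
  u=0: x=0, y=0, z=0, w=1, u=0
  u=1: x=0, y=1, z=0, w=0, u=1

either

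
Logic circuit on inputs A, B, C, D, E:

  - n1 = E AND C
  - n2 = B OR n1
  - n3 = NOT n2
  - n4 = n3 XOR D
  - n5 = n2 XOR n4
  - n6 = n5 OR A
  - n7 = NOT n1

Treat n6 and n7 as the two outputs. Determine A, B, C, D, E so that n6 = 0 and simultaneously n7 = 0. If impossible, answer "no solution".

A=0 B=0 C=1 D=1 E=1

Check with A=0 B=0 C=1 D=1 E=1:
n1 = E AND C = 1 AND 1 = 1
n2 = B OR n1 = 0 OR 1 = 1
n3 = NOT n2 = NOT 1 = 0
n4 = n3 XOR D = 0 XOR 1 = 1
n5 = n2 XOR n4 = 1 XOR 1 = 0
n6 = n5 OR A = 0 OR 0 = 0
n7 = NOT n1 = NOT 1 = 0
So n6 = 0 and n7 = 0.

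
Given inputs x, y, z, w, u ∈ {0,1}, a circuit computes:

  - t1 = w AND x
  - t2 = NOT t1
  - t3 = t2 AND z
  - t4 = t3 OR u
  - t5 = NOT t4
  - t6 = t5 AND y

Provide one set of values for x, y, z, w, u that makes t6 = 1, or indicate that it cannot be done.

t6 = t5 AND y must be 1, so both t5 = 1 and y = 1.
t5 = NOT t4 must be 1, so t4 = 0.
t4 = t3 OR u must be 0, so both t3 = 0 and u = 0.
Check with x=1 y=1 z=0 w=1 u=0:
t1 = w AND x = 1 AND 1 = 1
t2 = NOT t1 = NOT 1 = 0
t3 = t2 AND z = 0 AND 0 = 0
t4 = t3 OR u = 0 OR 0 = 0
t5 = NOT t4 = NOT 0 = 1
t6 = t5 AND y = 1 AND 1 = 1
So t6 = 1 as required.

x=1 y=1 z=0 w=1 u=0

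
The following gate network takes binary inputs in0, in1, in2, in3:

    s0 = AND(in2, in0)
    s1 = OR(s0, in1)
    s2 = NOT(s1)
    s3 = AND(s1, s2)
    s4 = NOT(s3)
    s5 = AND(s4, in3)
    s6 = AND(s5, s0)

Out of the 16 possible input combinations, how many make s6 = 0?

s6 = AND(s5, s0) must be 0, so at least one of s5, s0 is 0.
Enumerating the 16 input combinations, 14 give s6 = 0 and 2 give s6 = 1.

14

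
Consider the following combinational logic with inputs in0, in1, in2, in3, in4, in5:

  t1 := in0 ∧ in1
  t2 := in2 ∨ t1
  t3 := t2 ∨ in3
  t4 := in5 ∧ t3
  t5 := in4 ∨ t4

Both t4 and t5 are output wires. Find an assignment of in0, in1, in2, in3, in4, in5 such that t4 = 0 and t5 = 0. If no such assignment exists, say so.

Check with in0=1, in1=1, in2=0, in3=0, in4=0, in5=0:
t1 = in0 ∧ in1 = 1 ∧ 1 = 1
t2 = in2 ∨ t1 = 0 ∨ 1 = 1
t3 = t2 ∨ in3 = 1 ∨ 0 = 1
t4 = in5 ∧ t3 = 0 ∧ 1 = 0
t5 = in4 ∨ t4 = 0 ∨ 0 = 0
So t4 = 0 and t5 = 0.

in0=1, in1=1, in2=0, in3=0, in4=0, in5=0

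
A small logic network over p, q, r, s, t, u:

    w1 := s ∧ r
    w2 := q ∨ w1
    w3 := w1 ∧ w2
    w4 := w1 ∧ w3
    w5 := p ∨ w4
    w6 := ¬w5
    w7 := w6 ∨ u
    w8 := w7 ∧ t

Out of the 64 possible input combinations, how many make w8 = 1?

w8 = w7 ∧ t must be 1, so both w7 = 1 and t = 1.
Enumerating the 64 input combinations, 22 give w8 = 1 and 42 give w8 = 0.

22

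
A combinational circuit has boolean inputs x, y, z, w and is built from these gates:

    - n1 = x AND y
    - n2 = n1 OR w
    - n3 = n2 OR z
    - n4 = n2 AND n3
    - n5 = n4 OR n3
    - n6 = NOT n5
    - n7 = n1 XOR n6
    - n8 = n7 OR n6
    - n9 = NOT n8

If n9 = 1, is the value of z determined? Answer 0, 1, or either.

either

Both values of z occur among assignments with n9 = 1:
  z=0: x=0, y=0, z=0, w=1
  z=1: x=0, y=0, z=1, w=0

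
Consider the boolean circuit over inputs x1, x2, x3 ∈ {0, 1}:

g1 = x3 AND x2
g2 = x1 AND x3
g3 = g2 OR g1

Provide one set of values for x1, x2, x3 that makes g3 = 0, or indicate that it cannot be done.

x1=1, x2=1, x3=0

Check with x1=1, x2=1, x3=0:
g1 = x3 AND x2 = 0 AND 1 = 0
g2 = x1 AND x3 = 1 AND 0 = 0
g3 = g2 OR g1 = 0 OR 0 = 0
So g3 = 0 as required.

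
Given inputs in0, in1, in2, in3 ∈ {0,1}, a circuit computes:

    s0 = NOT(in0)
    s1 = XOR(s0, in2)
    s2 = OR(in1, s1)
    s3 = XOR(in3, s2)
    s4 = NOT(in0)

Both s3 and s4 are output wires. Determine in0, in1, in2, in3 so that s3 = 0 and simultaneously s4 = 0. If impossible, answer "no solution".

Check with in0=1, in1=1, in2=0, in3=1:
s0 = NOT(in0) = NOT 1 = 0
s1 = XOR(s0, in2) = XOR(0, 0) = 0
s2 = OR(in1, s1) = OR(1, 0) = 1
s3 = XOR(in3, s2) = XOR(1, 1) = 0
s4 = NOT(in0) = NOT 1 = 0
So s3 = 0 and s4 = 0.

in0=1, in1=1, in2=0, in3=1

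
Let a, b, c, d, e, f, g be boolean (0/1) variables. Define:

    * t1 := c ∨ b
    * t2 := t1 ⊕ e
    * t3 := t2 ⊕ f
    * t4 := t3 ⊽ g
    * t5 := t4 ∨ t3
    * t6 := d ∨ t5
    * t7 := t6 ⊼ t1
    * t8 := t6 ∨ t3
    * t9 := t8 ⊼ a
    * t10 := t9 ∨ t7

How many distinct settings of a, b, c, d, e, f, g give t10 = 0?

42

t10 = t9 ∨ t7 must be 0, so both t9 = 0 and t7 = 0.
t9 = t8 ⊼ a must be 0, so both t8 = 1 and a = 1.
t7 = t6 ⊼ t1 must be 0, so both t6 = 1 and t1 = 1.
Enumerating the 128 input combinations, 42 give t10 = 0 and 86 give t10 = 1.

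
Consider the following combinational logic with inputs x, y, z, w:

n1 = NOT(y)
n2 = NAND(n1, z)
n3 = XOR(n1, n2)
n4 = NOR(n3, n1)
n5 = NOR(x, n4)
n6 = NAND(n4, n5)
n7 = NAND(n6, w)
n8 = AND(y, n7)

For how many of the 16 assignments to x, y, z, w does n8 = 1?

n8 = AND(y, n7) must be 1, so both y = 1 and n7 = 1.
Satisfying assignments:
  x=0, y=1, z=0, w=0
  x=0, y=1, z=1, w=0
  x=1, y=1, z=0, w=0
  x=1, y=1, z=1, w=0

4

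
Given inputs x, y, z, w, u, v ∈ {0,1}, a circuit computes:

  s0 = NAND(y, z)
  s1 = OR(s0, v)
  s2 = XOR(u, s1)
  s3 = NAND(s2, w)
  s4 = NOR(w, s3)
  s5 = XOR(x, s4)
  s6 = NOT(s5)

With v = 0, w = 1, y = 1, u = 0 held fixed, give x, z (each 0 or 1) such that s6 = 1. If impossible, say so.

Check with v = 0, w = 1, y = 1, u = 0 and x=0, z=1:
s0 = NAND(y, z) = NAND(1, 1) = 0
s1 = OR(s0, v) = OR(0, 0) = 0
s2 = XOR(u, s1) = XOR(0, 0) = 0
s3 = NAND(s2, w) = NAND(0, 1) = 1
s4 = NOR(w, s3) = NOR(1, 1) = 0
s5 = XOR(x, s4) = XOR(0, 0) = 0
s6 = NOT(s5) = NOT 0 = 1
So s6 = 1.

x=0, z=1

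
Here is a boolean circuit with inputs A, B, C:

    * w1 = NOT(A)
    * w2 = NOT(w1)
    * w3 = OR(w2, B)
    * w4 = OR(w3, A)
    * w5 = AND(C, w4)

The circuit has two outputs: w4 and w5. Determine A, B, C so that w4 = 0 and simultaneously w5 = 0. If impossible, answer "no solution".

A=0 B=0 C=0

Check with A=0 B=0 C=0:
w1 = NOT(A) = NOT 0 = 1
w2 = NOT(w1) = NOT 1 = 0
w3 = OR(w2, B) = OR(0, 0) = 0
w4 = OR(w3, A) = OR(0, 0) = 0
w5 = AND(C, w4) = AND(0, 0) = 0
So w4 = 0 and w5 = 0.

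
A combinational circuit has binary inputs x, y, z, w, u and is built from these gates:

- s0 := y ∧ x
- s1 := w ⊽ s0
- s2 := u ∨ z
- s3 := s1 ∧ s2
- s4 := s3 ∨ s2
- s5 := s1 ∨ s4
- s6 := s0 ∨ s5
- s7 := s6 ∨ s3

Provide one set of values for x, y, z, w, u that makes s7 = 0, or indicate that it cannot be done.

s7 = s6 ∨ s3 must be 0, so both s6 = 0 and s3 = 0.
s6 = s0 ∨ s5 must be 0, so both s0 = 0 and s5 = 0.
Check with x=1, y=0, z=0, w=1, u=0:
s0 = y ∧ x = 0 ∧ 1 = 0
s1 = w ⊽ s0 = 1 ⊽ 0 = 0
s2 = u ∨ z = 0 ∨ 0 = 0
s3 = s1 ∧ s2 = 0 ∧ 0 = 0
s4 = s3 ∨ s2 = 0 ∨ 0 = 0
s5 = s1 ∨ s4 = 0 ∨ 0 = 0
s6 = s0 ∨ s5 = 0 ∨ 0 = 0
s7 = s6 ∨ s3 = 0 ∨ 0 = 0
So s7 = 0 as required.

x=1, y=0, z=0, w=1, u=0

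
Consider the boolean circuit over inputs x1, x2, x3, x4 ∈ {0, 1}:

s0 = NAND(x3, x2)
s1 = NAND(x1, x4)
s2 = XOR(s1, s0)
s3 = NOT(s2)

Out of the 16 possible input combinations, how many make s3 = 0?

s3 = NOT(s2) must be 0, so s2 = 1.
s2 = XOR(s1, s0) must be 1, so s1 and s0 differ.
Enumerating the 16 input combinations, 6 give s3 = 0 and 10 give s3 = 1.

6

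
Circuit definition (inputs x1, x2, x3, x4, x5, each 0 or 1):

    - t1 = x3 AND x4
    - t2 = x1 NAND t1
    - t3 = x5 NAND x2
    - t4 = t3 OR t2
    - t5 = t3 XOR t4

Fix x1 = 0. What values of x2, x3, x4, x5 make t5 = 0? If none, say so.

t5 = t3 XOR t4 must be 0, so t3 and t4 are equal.
Check with x1 = 0 and x2=0, x3=0, x4=0, x5=1:
t1 = x3 AND x4 = 0 AND 0 = 0
t2 = x1 NAND t1 = 0 NAND 0 = 1
t3 = x5 NAND x2 = 1 NAND 0 = 1
t4 = t3 OR t2 = 1 OR 1 = 1
t5 = t3 XOR t4 = 1 XOR 1 = 0
So t5 = 0.

x2=0, x3=0, x4=0, x5=1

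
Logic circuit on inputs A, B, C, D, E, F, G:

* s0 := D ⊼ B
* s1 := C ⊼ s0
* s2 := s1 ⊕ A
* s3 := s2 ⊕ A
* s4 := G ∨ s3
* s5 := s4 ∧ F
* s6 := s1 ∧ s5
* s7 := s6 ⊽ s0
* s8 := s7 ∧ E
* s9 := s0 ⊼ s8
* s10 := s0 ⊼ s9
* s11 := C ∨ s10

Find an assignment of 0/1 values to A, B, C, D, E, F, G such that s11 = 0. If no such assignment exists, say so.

A=1, B=0, C=0, D=0, E=0, F=0, G=0

Check with A=1, B=0, C=0, D=0, E=0, F=0, G=0:
s0 = D ⊼ B = 0 ⊼ 0 = 1
s1 = C ⊼ s0 = 0 ⊼ 1 = 1
s2 = s1 ⊕ A = 1 ⊕ 1 = 0
s3 = s2 ⊕ A = 0 ⊕ 1 = 1
s4 = G ∨ s3 = 0 ∨ 1 = 1
s5 = s4 ∧ F = 1 ∧ 0 = 0
s6 = s1 ∧ s5 = 1 ∧ 0 = 0
s7 = s6 ⊽ s0 = 0 ⊽ 1 = 0
s8 = s7 ∧ E = 0 ∧ 0 = 0
s9 = s0 ⊼ s8 = 1 ⊼ 0 = 1
s10 = s0 ⊼ s9 = 1 ⊼ 1 = 0
s11 = C ∨ s10 = 0 ∨ 0 = 0
So s11 = 0 as required.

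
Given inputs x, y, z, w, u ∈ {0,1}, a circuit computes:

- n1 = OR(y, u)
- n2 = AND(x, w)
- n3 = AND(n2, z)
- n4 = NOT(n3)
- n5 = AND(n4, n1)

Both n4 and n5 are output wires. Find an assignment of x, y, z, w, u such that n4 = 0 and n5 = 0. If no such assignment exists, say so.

x=1, y=0, z=1, w=1, u=0

Check with x=1, y=0, z=1, w=1, u=0:
n1 = OR(y, u) = OR(0, 0) = 0
n2 = AND(x, w) = AND(1, 1) = 1
n3 = AND(n2, z) = AND(1, 1) = 1
n4 = NOT(n3) = NOT 1 = 0
n5 = AND(n4, n1) = AND(0, 0) = 0
So n4 = 0 and n5 = 0.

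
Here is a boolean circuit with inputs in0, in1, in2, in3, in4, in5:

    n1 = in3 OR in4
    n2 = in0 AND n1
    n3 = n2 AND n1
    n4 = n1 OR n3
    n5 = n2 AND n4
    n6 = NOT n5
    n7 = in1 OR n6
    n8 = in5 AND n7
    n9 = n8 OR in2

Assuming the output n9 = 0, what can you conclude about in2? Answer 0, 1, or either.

n9 = n8 OR in2 must be 0, so both n8 = 0 and in2 = 0.
n8 = in5 AND n7 must be 0, so at least one of in5, n7 is 0.
Every assignment with n9 = 0 has in2 = 0; there are 19 such assignment(s).

0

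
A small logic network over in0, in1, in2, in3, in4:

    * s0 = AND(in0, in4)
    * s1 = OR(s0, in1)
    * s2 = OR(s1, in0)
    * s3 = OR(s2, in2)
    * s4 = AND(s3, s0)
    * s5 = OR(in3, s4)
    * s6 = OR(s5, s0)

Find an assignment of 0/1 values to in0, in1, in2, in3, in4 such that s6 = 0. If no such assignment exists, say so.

in0=1, in1=0, in2=0, in3=0, in4=0

Check with in0=1, in1=0, in2=0, in3=0, in4=0:
s0 = AND(in0, in4) = AND(1, 0) = 0
s1 = OR(s0, in1) = OR(0, 0) = 0
s2 = OR(s1, in0) = OR(0, 1) = 1
s3 = OR(s2, in2) = OR(1, 0) = 1
s4 = AND(s3, s0) = AND(1, 0) = 0
s5 = OR(in3, s4) = OR(0, 0) = 0
s6 = OR(s5, s0) = OR(0, 0) = 0
So s6 = 0 as required.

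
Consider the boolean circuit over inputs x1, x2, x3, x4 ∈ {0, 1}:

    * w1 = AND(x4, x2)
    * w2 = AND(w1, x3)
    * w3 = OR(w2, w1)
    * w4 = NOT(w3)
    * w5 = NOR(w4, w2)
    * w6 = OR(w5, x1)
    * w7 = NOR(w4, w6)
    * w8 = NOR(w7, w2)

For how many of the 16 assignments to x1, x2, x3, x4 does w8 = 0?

2

w8 = NOR(w7, w2) must be 0, so at least one of w7, w2 is 1.
Enumerating the 16 input combinations, 2 give w8 = 0 and 14 give w8 = 1.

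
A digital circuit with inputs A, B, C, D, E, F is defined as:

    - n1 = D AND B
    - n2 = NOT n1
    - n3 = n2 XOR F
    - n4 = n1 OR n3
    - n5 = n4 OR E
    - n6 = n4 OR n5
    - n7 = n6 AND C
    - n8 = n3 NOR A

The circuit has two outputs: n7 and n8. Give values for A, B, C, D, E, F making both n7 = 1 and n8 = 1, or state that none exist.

A=0 B=0 C=1 D=0 E=1 F=1

Check with A=0 B=0 C=1 D=0 E=1 F=1:
n1 = D AND B = 0 AND 0 = 0
n2 = NOT n1 = NOT 0 = 1
n3 = n2 XOR F = 1 XOR 1 = 0
n4 = n1 OR n3 = 0 OR 0 = 0
n5 = n4 OR E = 0 OR 1 = 1
n6 = n4 OR n5 = 0 OR 1 = 1
n7 = n6 AND C = 1 AND 1 = 1
n8 = n3 NOR A = 0 NOR 0 = 1
So n7 = 1 and n8 = 1.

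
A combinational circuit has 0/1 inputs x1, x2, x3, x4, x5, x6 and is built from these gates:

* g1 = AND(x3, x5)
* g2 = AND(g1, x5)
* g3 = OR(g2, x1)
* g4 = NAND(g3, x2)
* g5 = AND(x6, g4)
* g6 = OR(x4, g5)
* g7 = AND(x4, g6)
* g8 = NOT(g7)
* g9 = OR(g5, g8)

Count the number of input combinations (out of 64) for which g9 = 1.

43

g9 = OR(g5, g8) must be 1, so at least one of g5, g8 is 1.
Enumerating the 64 input combinations, 43 give g9 = 1 and 21 give g9 = 0.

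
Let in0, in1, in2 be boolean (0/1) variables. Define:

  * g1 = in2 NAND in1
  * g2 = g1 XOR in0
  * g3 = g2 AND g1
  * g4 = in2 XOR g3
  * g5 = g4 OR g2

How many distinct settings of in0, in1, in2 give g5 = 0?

g5 = g4 OR g2 must be 0, so both g4 = 0 and g2 = 0.
g4 = in2 XOR g3 must be 0, so in2 and g3 are equal.
g2 = g1 XOR in0 must be 0, so g1 and in0 are equal.
Satisfying assignments:
  in0=1, in1=0, in2=0
  in0=1, in1=1, in2=0

2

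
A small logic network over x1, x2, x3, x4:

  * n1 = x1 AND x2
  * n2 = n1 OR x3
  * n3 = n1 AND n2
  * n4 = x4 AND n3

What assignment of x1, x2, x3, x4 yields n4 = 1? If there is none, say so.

n4 = x4 AND n3 must be 1, so both x4 = 1 and n3 = 1.
n3 = n1 AND n2 must be 1, so both n1 = 1 and n2 = 1.
n1 = x1 AND x2 must be 1, so both x1 = 1 and x2 = 1.
Check with x1=1, x2=1, x3=0, x4=1:
n1 = x1 AND x2 = 1 AND 1 = 1
n2 = n1 OR x3 = 1 OR 0 = 1
n3 = n1 AND n2 = 1 AND 1 = 1
n4 = x4 AND n3 = 1 AND 1 = 1
So n4 = 1 as required.

x1=1, x2=1, x3=0, x4=1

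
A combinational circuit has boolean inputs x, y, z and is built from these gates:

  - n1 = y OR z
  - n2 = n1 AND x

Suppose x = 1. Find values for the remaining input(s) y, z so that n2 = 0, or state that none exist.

n2 = n1 AND x must be 0, so at least one of n1, x is 0.
Check with x = 1 and y=0, z=0:
n1 = y OR z = 0 OR 0 = 0
n2 = n1 AND x = 0 AND 1 = 0
So n2 = 0.

y=0, z=0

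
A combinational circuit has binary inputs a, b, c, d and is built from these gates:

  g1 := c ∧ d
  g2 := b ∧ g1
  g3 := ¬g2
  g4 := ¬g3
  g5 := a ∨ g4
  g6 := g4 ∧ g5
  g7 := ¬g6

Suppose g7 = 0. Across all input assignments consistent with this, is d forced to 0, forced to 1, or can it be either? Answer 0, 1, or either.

1

g7 = ¬g6 must be 0, so g6 = 1.
g6 = g4 ∧ g5 must be 1, so both g4 = 1 and g5 = 1.
Every assignment with g7 = 0 has d = 1; there are 2 such assignment(s).
  a=0, b=1, c=1, d=1
  a=1, b=1, c=1, d=1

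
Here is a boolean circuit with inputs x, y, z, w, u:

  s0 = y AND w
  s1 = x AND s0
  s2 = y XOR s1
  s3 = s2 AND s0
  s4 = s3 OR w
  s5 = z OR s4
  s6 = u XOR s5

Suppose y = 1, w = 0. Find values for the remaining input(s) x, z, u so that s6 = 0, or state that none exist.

s6 = u XOR s5 must be 0, so u and s5 are equal.
Check with y = 1, w = 0 and x=0, z=0, u=0:
s0 = y AND w = 1 AND 0 = 0
s1 = x AND s0 = 0 AND 0 = 0
s2 = y XOR s1 = 1 XOR 0 = 1
s3 = s2 AND s0 = 1 AND 0 = 0
s4 = s3 OR w = 0 OR 0 = 0
s5 = z OR s4 = 0 OR 0 = 0
s6 = u XOR s5 = 0 XOR 0 = 0
So s6 = 0.

x=0 z=0 u=0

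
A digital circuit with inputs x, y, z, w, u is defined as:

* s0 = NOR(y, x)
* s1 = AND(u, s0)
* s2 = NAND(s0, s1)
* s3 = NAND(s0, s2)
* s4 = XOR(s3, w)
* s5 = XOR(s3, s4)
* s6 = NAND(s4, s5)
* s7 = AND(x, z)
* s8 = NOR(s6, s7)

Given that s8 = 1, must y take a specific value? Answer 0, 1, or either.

s8 = NOR(s6, s7) must be 1, so both s6 = 0 and s7 = 0.
s6 = NAND(s4, s5) must be 0, so both s4 = 1 and s5 = 1.
Every assignment with s8 = 1 has y = 0; there are 2 such assignment(s).
  x=0, y=0, z=0, w=1, u=0
  x=0, y=0, z=1, w=1, u=0

0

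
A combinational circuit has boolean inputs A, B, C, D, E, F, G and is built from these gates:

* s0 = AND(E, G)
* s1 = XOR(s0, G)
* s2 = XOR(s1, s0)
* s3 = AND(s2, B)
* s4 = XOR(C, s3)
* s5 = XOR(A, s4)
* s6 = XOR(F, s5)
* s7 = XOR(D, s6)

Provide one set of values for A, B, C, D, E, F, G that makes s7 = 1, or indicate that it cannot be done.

s7 = XOR(D, s6) must be 1, so D and s6 differ.
Check with A=1, B=1, C=0, D=1, E=0, F=1, G=0:
s0 = AND(E, G) = AND(0, 0) = 0
s1 = XOR(s0, G) = XOR(0, 0) = 0
s2 = XOR(s1, s0) = XOR(0, 0) = 0
s3 = AND(s2, B) = AND(0, 1) = 0
s4 = XOR(C, s3) = XOR(0, 0) = 0
s5 = XOR(A, s4) = XOR(1, 0) = 1
s6 = XOR(F, s5) = XOR(1, 1) = 0
s7 = XOR(D, s6) = XOR(1, 0) = 1
So s7 = 1 as required.

A=1, B=1, C=0, D=1, E=0, F=1, G=0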